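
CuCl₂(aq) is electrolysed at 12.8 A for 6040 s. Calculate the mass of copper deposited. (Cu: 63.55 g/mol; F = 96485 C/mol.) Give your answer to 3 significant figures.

Q = It = 12.8 × 6040 = 77310 C
Moles of electrons = 77310 / 96485 = 0.8013 mol
Cu²⁺ + 2e⁻ → Cu, so n(Cu) = 0.8013 / 2 = 0.4007 mol
m = 0.4007 × 63.55 = 25.5 g

25.5 g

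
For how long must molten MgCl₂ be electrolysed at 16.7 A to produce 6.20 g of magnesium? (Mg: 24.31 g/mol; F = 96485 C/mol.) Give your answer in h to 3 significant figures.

n(Mg) = 6.20 / 24.31 = 0.2550 mol
Mg²⁺ + 2e⁻ → Mg, so n(e⁻) = 2 × 0.2550 = 0.5100 mol
Q = 0.5100 × 96485 = 49210 C
t = Q / I = 49210 / 16.7 = 2947 s = 0.819 h

0.819 h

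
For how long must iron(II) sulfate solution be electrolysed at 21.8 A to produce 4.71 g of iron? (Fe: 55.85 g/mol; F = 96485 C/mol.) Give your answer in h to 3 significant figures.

n(Fe) = 4.71 / 55.85 = 0.08433 mol
Fe²⁺ + 2e⁻ → Fe, so n(e⁻) = 2 × 0.08433 = 0.1687 mol
Q = 0.1687 × 96485 = 16280 C
t = Q / I = 16280 / 21.8 = 746.8 s = 0.207 h

0.207 h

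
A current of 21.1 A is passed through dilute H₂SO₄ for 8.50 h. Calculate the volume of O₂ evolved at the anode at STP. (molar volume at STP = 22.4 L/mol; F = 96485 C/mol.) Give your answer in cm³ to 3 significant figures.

Q = 21.1 A × 30600 s = 6.457×10^5 C
Moles of electrons = 6.457×10^5 / 96485 = 6.692 mol
2H₂O → O₂ + 4H⁺ + 4e⁻, so n(O₂) = 6.692 / 4 = 1.673 mol
V = 1.673 × 22.4 = 37.48 L
= 37500 cm³

37500 cm³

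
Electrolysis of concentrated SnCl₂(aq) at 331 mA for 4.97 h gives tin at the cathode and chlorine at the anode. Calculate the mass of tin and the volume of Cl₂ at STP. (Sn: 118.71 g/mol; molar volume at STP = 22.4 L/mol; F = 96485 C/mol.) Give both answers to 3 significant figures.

Q = 0.331 × 17892 = 5922 C; n(e⁻) = 5922 / 96485 = 0.06138 mol
Cathode: Sn²⁺ + 2e⁻ → Sn → n(Sn) = 0.06138/2 = 0.03069 mol → 3.64 g
Anode: 2Cl⁻ → Cl₂ + 2e⁻ → n(Cl₂) = 0.06138/2 = 0.03069 mol → 0.687 L

3.64 g Sn; 0.687 L Cl₂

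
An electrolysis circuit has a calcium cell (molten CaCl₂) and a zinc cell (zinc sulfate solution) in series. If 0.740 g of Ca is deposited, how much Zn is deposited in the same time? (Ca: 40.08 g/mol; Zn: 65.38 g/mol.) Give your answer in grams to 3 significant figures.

1.21 g

n(Ca) = 0.740 / 40.08 = 0.01846 mol
Ca²⁺ + 2e⁻ → Ca, so n(e⁻) = 2 × 0.01846 = 0.03692 mol
In series, the same 0.03692 mol of electrons flows through the second cell.
Zn²⁺ + 2e⁻ → Zn, so n(Zn) = 0.03692 / 2 = 0.01846 mol
m(Zn) = 0.01846 × 65.38 = 1.21 g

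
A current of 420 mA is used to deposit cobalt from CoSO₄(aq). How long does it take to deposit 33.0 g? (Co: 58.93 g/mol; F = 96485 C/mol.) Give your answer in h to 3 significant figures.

n(Co) = 33.0 / 58.93 = 0.5600 mol
Co²⁺ + 2e⁻ → Co, so n(e⁻) = 2 × 0.5600 = 1.120 mol
Q = 1.120 × 96485 = 1.081×10^5 C
t = Q / I = 1.081×10^5 / 0.420 = 2.574×10^5 s = 71.5 h

71.5 h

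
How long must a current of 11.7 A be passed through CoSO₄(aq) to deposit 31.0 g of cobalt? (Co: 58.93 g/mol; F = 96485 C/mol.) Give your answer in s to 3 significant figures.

n(Co) = 31.0 / 58.93 = 0.5260 mol
Co²⁺ + 2e⁻ → Co, so n(e⁻) = 2 × 0.5260 = 1.052 mol
Q = 1.052 × 96485 = 1.015×10^5 C
t = Q / I = 1.015×10^5 / 11.7 = 8675 s

8680 s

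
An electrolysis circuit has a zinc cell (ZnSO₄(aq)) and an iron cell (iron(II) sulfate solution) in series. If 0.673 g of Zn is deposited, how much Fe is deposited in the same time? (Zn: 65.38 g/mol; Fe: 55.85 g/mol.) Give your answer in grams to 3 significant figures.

0.575 g

n(Zn) = 0.673 / 65.38 = 0.01029 mol
Zn²⁺ + 2e⁻ → Zn, so n(e⁻) = 2 × 0.01029 = 0.02058 mol
In series, the same 0.02058 mol of electrons flows through the second cell.
Fe²⁺ + 2e⁻ → Fe, so n(Fe) = 0.02058 / 2 = 0.01029 mol
m(Fe) = 0.01029 × 55.85 = 0.575 g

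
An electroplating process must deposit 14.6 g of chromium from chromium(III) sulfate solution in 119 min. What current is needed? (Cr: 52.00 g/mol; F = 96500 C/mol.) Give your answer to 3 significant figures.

11.4 A

n(Cr) = 14.6 / 52.00 = 0.2808 mol
Cr³⁺ + 3e⁻ → Cr, so n(e⁻) = 3 × 0.2808 = 0.8424 mol
Q = 0.8424 × 96500 = 81290 C
I = Q / t = 81290 / 7140 s = 11.4 A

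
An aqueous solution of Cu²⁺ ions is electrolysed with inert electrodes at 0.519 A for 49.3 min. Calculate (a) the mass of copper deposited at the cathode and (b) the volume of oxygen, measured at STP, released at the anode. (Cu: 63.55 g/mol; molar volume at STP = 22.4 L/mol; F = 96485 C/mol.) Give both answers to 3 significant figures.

Q = 0.519 × 2958 = 1535 C; n(e⁻) = 1535 / 96485 = 0.01591 mol
Cathode: Cu²⁺ + 2e⁻ → Cu → n(Cu) = 0.01591/2 = 0.007955 mol → 0.506 g
Anode: 2H₂O → O₂ + 4H⁺ + 4e⁻ → n(O₂) = 0.01591/4 = 0.003978 mol → 0.0891 L

0.506 g Cu; 0.0891 L O₂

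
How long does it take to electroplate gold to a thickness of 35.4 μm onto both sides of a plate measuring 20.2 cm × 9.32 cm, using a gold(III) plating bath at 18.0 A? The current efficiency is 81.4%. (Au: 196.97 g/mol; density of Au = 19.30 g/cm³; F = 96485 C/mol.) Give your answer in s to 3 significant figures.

2580 s

Plated area = 2 × 20.2 × 9.32 = 376.5 cm²
Volume = 376.5 × 35.4×10⁻⁴ cm = 1.333 cm³
m(Au) = 1.333 × 19.30 = 25.73 g
n(Au) = 25.73 / 196.97 = 0.1306 mol; n(e⁻) = 3 × 0.1306 = 0.3918 mol
Q = 0.3918 × 96485 / 0.814 = 46440 C
t = 46440 / 18.0 = 2580 s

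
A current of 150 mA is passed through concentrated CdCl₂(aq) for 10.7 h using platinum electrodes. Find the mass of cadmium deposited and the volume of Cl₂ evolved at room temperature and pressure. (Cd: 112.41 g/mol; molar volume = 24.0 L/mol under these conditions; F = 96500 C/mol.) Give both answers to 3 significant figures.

Q = 0.150 × 38520 = 5778 C; n(e⁻) = 5778 / 96500 = 0.05988 mol
Cathode: Cd²⁺ + 2e⁻ → Cd → n(Cd) = 0.05988/2 = 0.02994 mol → 3.37 g
Anode: 2Cl⁻ → Cl₂ + 2e⁻ → n(Cl₂) = 0.05988/2 = 0.02994 mol → 0.719 L

3.37 g Cd; 0.719 L Cl₂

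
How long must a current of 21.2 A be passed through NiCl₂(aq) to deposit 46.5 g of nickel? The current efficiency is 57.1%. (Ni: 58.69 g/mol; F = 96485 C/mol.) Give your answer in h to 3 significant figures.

n(Ni) = 46.5 / 58.69 = 0.7923 mol
Ni²⁺ + 2e⁻ → Ni, so n(e⁻) = 2 × 0.7923 = 1.585 mol
Q = 1.585 × 96485 / 0.571 = 2.678×10^5 C
t = Q / I = 2.678×10^5 / 21.2 = 12630 s = 3.51 h

3.51 h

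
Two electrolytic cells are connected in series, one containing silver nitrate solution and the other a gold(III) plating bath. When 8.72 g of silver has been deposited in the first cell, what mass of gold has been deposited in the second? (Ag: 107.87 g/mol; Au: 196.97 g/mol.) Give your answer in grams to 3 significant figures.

n(Ag) = 8.72 / 107.87 = 0.08084 mol
Ag⁺ + e⁻ → Ag, so n(e⁻) = 0.08084 mol
In series, the same 0.08084 mol of electrons flows through the second cell.
Au³⁺ + 3e⁻ → Au, so n(Au) = 0.08084 / 3 = 0.02695 mol
m(Au) = 0.02695 × 196.97 = 5.31 g

5.31 g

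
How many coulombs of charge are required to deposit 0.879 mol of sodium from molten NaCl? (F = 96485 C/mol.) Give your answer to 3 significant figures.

84800 C

Na⁺ + e⁻ → Na, so n(e⁻) = 1 × 0.879 = 0.8790 mol
Q = 0.8790 × 96485 = 84810 C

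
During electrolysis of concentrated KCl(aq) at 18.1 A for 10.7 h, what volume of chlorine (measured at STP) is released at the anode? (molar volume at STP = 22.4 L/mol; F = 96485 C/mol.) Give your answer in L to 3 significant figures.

80.9 L

Q = 18.1 A × 38520 s = 6.972×10^5 C
n(e⁻) = 6.972×10^5 / 96485 = 7.226 mol
2Cl⁻ → Cl₂ + 2e⁻, so n(Cl₂) = 7.226 / 2 = 3.613 mol
V = 3.613 × 22.4 = 80.93 L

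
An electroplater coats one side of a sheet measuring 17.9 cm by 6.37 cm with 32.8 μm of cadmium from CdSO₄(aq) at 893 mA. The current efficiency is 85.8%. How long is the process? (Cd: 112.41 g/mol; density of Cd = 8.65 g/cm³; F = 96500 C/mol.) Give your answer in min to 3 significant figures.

Plated area = 17.9 × 6.37 = 114.0 cm²
Volume = 114.0 × 32.8×10⁻⁴ cm = 0.3739 cm³
m(Cd) = 0.3739 × 8.65 = 3.234 g
n(Cd) = 3.234 / 112.41 = 0.02877 mol; n(e⁻) = 2 × 0.02877 = 0.05754 mol
Q = 0.05754 × 96500 / 0.858 = 6472 C
t = 6472 / 0.893 = 7247 s = 121 min

121 min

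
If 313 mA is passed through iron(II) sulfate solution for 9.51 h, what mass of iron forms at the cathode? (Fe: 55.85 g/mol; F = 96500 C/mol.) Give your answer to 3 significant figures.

Q = 0.313 A × 34236 s = 10720 C
Moles of electrons = 10720 / 96500 = 0.1111 mol
Fe²⁺ + 2e⁻ → Fe, so n(Fe) = 0.1111 / 2 = 0.05555 mol
m = 0.05555 × 55.85 = 3.10 g

3.10 g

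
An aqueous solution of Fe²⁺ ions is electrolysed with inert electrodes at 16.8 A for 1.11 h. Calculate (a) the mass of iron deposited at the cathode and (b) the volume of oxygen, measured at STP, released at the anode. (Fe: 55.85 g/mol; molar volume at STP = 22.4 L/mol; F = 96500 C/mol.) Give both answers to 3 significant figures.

19.4 g Fe; 3.90 L O₂

Q = 16.8 × 3996 = 67130 C; n(e⁻) = 67130 / 96500 = 0.6956 mol
Cathode: Fe²⁺ + 2e⁻ → Fe → n(Fe) = 0.6956/2 = 0.3478 mol → 19.4 g
Anode: 2H₂O → O₂ + 4H⁺ + 4e⁻ → n(O₂) = 0.6956/4 = 0.1739 mol → 3.90 L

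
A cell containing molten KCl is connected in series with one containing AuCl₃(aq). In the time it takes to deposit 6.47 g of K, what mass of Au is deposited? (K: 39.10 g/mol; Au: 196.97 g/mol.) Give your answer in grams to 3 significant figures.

10.9 g

n(K) = 6.47 / 39.10 = 0.1655 mol
K⁺ + e⁻ → K, so n(e⁻) = 0.1655 mol
Since the cells are in series, n(e⁻) in the Au cell is also 0.1655 mol.
Au³⁺ + 3e⁻ → Au, so n(Au) = 0.1655 / 3 = 0.05517 mol
m(Au) = 0.05517 × 196.97 = 10.9 g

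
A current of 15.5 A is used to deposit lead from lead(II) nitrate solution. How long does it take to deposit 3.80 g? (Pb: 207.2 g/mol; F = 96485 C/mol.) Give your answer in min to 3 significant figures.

3.81 min

n(Pb) = 3.80 / 207.2 = 0.01834 mol
Pb²⁺ + 2e⁻ → Pb, so n(e⁻) = 2 × 0.01834 = 0.03668 mol
Q = 0.03668 × 96485 = 3539 C
t = Q / I = 3539 / 15.5 = 228.3 s = 3.81 min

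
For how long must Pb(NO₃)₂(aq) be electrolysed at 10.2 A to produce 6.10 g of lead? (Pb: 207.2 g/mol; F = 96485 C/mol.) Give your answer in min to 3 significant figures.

n(Pb) = 6.10 / 207.2 = 0.02944 mol
Pb²⁺ + 2e⁻ → Pb, so n(e⁻) = 2 × 0.02944 = 0.05888 mol
Q = 0.05888 × 96485 = 5681 C
t = Q / I = 5681 / 10.2 = 557.0 s = 9.28 min

9.28 min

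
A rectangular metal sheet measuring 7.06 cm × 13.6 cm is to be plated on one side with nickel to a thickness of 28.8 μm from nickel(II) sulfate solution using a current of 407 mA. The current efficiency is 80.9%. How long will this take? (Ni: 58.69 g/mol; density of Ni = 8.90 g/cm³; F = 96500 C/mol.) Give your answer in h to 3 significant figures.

6.83 h

Plated area = 7.06 × 13.6 = 96.02 cm²
Volume = 96.02 × 28.8×10⁻⁴ cm = 0.2765 cm³
m(Ni) = 0.2765 × 8.90 = 2.461 g
n(Ni) = 2.461 / 58.69 = 0.04193 mol; n(e⁻) = 2 × 0.04193 = 0.08386 mol
Q = 0.08386 × 96500 / 0.809 = 10000 C
t = 10000 / 0.407 = 24570 s = 6.83 h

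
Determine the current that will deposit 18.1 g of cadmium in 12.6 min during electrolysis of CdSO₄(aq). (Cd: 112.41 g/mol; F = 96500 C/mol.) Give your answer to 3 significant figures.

n(Cd) = 18.1 / 112.41 = 0.1610 mol
Cd²⁺ + 2e⁻ → Cd, so n(e⁻) = 2 × 0.1610 = 0.3220 mol
Q = 0.3220 × 96500 = 31070 C
I = Q / t = 31070 / 756 s = 41.1 A

41.1 A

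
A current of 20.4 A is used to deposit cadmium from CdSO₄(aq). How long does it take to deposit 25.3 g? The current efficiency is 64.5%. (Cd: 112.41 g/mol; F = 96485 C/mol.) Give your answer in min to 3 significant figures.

n(Cd) = 25.3 / 112.41 = 0.2251 mol
Cd²⁺ + 2e⁻ → Cd, so n(e⁻) = 2 × 0.2251 = 0.4502 mol
Q = 0.4502 × 96485 / 0.645 = 67350 C
t = Q / I = 67350 / 20.4 = 3301 s = 55.0 min

55.0 min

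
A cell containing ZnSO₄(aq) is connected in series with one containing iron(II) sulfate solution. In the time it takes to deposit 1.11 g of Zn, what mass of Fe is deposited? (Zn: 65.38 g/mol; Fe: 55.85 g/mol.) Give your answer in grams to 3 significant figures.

0.948 g

n(Zn) = 1.11 / 65.38 = 0.01698 mol
Zn²⁺ + 2e⁻ → Zn, so n(e⁻) = 2 × 0.01698 = 0.03396 mol
Since the cells are in series, n(e⁻) in the Fe cell is also 0.03396 mol.
Fe²⁺ + 2e⁻ → Fe, so n(Fe) = 0.03396 / 2 = 0.01698 mol
m(Fe) = 0.01698 × 55.85 = 0.948 g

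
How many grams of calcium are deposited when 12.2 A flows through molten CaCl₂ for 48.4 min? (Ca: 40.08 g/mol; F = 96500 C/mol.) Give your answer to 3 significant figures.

7.36 g

Q = It = 12.2 × 2904 = 35430 C
n(e⁻) = 35430 / 96500 = 0.3672 mol
Ca²⁺ + 2e⁻ → Ca, so n(Ca) = 0.3672 / 2 = 0.1836 mol
m = 0.1836 × 40.08 = 7.36 g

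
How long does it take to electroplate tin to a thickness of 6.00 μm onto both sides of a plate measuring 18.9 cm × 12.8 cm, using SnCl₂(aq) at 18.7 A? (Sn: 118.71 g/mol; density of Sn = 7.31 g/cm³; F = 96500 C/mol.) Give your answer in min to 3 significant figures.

3.08 min

Plated area = 2 × 18.9 × 12.8 = 483.8 cm²
Volume = 483.8 × 6.00×10⁻⁴ cm = 0.2903 cm³
m(Sn) = 0.2903 × 7.31 = 2.122 g
n(Sn) = 2.122 / 118.71 = 0.01788 mol; n(e⁻) = 2 × 0.01788 = 0.03576 mol
Q = 0.03576 × 96500 = 3451 C
t = 3451 / 18.7 = 184.5 s = 3.08 min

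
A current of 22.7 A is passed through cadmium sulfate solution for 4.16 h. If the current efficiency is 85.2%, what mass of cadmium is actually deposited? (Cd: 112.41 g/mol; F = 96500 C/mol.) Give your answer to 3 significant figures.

Q = 22.7 × 14976 = 3.400×10^5 C
n(e⁻) = 3.400×10^5 / 96500 = 3.523 mol
Cd²⁺ + 2e⁻ → Cd, so theoretical m(Cd) = 1.762 × 112.41 = 198.1 g
Actual mass = 85.2% × 198.1 = 169 g

169 g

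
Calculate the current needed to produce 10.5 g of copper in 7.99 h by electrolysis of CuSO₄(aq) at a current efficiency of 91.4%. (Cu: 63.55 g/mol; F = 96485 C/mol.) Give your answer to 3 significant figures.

1.21 A

n(Cu) = 10.5 / 63.55 = 0.1652 mol
Cu²⁺ + 2e⁻ → Cu, so n(e⁻) = 2 × 0.1652 = 0.3304 mol
Q = 0.3304 × 96485 / 0.914 = 34880 C
I = Q / t = 34880 / 28764 s = 1.21 A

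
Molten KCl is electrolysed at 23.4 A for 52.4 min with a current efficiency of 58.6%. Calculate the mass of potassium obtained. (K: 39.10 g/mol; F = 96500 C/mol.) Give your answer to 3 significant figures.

17.5 g

Q = 23.4 × 3144 = 73570 C
n(e⁻) = 73570 / 96500 = 0.7624 mol
K⁺ + e⁻ → K, so theoretical m(K) = 0.7624 × 39.10 = 29.81 g
Actual mass = 58.6% × 29.81 = 17.5 g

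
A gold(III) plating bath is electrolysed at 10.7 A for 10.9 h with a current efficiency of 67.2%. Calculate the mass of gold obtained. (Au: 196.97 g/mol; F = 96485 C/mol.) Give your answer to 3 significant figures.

Q = 10.7 × 39240 = 4.199×10^5 C
n(e⁻) = 4.199×10^5 / 96485 = 4.352 mol
Au³⁺ + 3e⁻ → Au, so theoretical m(Au) = 1.451 × 196.97 = 285.8 g
Actual mass = 67.2% × 285.8 = 192 g

192 g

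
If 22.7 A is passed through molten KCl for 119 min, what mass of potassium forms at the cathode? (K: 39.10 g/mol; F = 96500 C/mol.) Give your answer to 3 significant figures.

Q = It = 22.7 × 7140 = 1.621×10^5 C
n(e⁻) = 1.621×10^5 / 96500 = 1.680 mol
K⁺ + e⁻ → K, so n(K) = 1.680 mol
m = 1.680 × 39.10 = 65.7 g

65.7 g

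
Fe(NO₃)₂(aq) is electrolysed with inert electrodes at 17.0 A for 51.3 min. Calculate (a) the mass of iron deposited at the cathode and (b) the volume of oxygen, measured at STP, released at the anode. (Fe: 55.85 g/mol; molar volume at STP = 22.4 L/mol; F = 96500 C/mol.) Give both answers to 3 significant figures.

Q = 17.0 × 3078 = 52330 C; n(e⁻) = 52330 / 96500 = 0.5423 mol
Cathode: Fe²⁺ + 2e⁻ → Fe → n(Fe) = 0.5423/2 = 0.2712 mol → 15.1 g
Anode: 2H₂O → O₂ + 4H⁺ + 4e⁻ → n(O₂) = 0.5423/4 = 0.1356 mol → 3.04 L

15.1 g Fe; 3.04 L O₂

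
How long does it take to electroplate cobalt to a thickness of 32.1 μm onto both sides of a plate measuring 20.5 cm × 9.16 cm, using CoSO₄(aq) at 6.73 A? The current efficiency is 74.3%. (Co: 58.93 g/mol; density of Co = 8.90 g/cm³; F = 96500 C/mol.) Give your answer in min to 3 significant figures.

Plated area = 2 × 20.5 × 9.16 = 375.6 cm²
Volume = 375.6 × 32.1×10⁻⁴ cm = 1.206 cm³
m(Co) = 1.206 × 8.90 = 10.73 g
n(Co) = 10.73 / 58.93 = 0.1821 mol; n(e⁻) = 2 × 0.1821 = 0.3642 mol
Q = 0.3642 × 96500 / 0.743 = 47300 C
t = 47300 / 6.73 = 7028 s = 117 min

117 min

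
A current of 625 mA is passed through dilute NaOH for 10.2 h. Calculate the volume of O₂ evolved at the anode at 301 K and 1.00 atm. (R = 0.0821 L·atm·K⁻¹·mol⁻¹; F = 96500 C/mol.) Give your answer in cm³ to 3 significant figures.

1470 cm³

Q = 0.625 A × 36720 s = 22950 C
n(e⁻) = 22950 / 96500 = 0.2378 mol
2H₂O → O₂ + 4H⁺ + 4e⁻, so n(O₂) = 0.2378 / 4 = 0.05945 mol
V = nRT/P = 0.05945 × 0.0821 × 301 / 1.00 = 1.469 L
= 1470 cm³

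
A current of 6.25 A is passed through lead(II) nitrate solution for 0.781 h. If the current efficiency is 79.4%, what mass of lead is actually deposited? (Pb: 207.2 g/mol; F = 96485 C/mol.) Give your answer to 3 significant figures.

15.0 g

Q = 6.25 × 2811.6 = 17570 C
n(e⁻) = 17570 / 96485 = 0.1821 mol
Pb²⁺ + 2e⁻ → Pb, so theoretical m(Pb) = 0.09105 × 207.2 = 18.87 g
Actual mass = 79.4% × 18.87 = 15.0 g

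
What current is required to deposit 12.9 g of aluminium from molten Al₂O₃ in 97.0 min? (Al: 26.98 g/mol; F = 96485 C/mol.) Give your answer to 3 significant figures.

23.8 A

n(Al) = 12.9 / 26.98 = 0.4781 mol
Al³⁺ + 3e⁻ → Al, so n(e⁻) = 3 × 0.4781 = 1.434 mol
Q = 1.434 × 96485 = 1.384×10^5 C
I = Q / t = 1.384×10^5 / 5820 s = 23.8 A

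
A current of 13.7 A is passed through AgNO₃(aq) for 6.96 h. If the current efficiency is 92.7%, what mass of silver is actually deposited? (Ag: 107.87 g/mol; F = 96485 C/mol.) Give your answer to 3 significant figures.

Q = 13.7 × 25056 = 3.433×10^5 C
n(e⁻) = 3.433×10^5 / 96485 = 3.558 mol
Ag⁺ + e⁻ → Ag, so theoretical m(Ag) = 3.558 × 107.87 = 383.8 g
Actual mass = 92.7% × 383.8 = 356 g

356 g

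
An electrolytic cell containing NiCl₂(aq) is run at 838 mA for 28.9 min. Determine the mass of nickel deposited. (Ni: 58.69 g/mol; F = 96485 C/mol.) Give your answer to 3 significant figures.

0.442 g

Charge passed = 0.838 × 1734 = 1453 C
n(e⁻) = Q/F = 1453/96485 = 0.01506 mol
Ni²⁺ + 2e⁻ → Ni, so n(Ni) = 0.01506 / 2 = 0.007530 mol
m = 0.007530 × 58.69 = 0.442 g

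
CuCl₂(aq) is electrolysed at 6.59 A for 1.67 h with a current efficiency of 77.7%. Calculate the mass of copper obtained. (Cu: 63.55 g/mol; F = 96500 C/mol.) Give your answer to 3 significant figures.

10.1 g

Q = 6.59 × 6012 = 39620 C
n(e⁻) = 39620 / 96500 = 0.4106 mol
Cu²⁺ + 2e⁻ → Cu, so theoretical m(Cu) = 0.2053 × 63.55 = 13.05 g
Actual mass = 77.7% × 13.05 = 10.1 g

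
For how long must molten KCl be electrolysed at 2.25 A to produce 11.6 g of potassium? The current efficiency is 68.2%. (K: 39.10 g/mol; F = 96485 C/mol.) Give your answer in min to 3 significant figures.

n(K) = 11.6 / 39.10 = 0.2967 mol
K⁺ + e⁻ → K, so n(e⁻) = 0.2967 mol
Q = 0.2967 × 96485 / 0.682 = 41980 C
t = Q / I = 41980 / 2.25 = 18660 s = 311 min

311 min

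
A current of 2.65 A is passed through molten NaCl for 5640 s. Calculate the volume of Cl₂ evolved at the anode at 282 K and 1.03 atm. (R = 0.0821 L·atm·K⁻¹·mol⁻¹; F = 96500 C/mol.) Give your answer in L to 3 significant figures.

1.74 L

Q = 2.65 A × 5640 s = 14950 C
n(e⁻) = Q/F = 14950/96500 = 0.1549 mol
2Cl⁻ → Cl₂ + 2e⁻, so n(Cl₂) = 0.1549 / 2 = 0.07745 mol
V = nRT/P = 0.07745 × 0.0821 × 282 / 1.03 = 1.741 L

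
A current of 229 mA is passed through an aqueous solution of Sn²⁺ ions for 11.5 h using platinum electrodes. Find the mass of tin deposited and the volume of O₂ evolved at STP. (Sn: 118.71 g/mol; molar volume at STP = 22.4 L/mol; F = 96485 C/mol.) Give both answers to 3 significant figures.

5.83 g Sn; 0.550 L O₂

Q = 0.229 × 41400 = 9481 C; n(e⁻) = 9481 / 96485 = 0.09826 mol
Cathode: Sn²⁺ + 2e⁻ → Sn → n(Sn) = 0.09826/2 = 0.04913 mol → 5.83 g
Anode: 2H₂O → O₂ + 4H⁺ + 4e⁻ → n(O₂) = 0.09826/4 = 0.02457 mol → 0.550 L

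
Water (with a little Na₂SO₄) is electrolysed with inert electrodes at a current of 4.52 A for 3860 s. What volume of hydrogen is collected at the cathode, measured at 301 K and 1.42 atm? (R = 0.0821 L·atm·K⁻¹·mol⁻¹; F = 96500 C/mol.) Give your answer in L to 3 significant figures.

Q = It = 4.52 × 3860 = 17450 C
n(e⁻) = 17450 / 96500 = 0.1808 mol
2H⁺ + 2e⁻ → H₂, so n(H₂) = 0.1808 / 2 = 0.09040 mol
V = nRT/P = 0.09040 × 0.0821 × 301 / 1.42 = 1.573 L

1.57 L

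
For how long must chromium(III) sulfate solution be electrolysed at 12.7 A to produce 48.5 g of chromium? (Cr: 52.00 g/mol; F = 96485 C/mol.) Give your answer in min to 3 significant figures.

n(Cr) = 48.5 / 52.00 = 0.9327 mol
Cr³⁺ + 3e⁻ → Cr, so n(e⁻) = 3 × 0.9327 = 2.798 mol
Q = 2.798 × 96485 = 2.700×10^5 C
t = Q / I = 2.700×10^5 / 12.7 = 21260 s = 354 min

354 min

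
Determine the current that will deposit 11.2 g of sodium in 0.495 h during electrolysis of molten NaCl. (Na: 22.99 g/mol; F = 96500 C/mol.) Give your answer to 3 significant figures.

n(Na) = 11.2 / 22.99 = 0.4872 mol
Na⁺ + e⁻ → Na, so n(e⁻) = 0.4872 mol
Q = 0.4872 × 96500 = 47010 C
I = Q / t = 47010 / 1782 s = 26.4 A

26.4 A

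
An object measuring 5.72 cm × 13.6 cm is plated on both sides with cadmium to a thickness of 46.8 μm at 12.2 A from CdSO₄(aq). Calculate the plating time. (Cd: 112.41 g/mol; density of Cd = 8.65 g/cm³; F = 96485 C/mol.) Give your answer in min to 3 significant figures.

Plated area = 2 × 5.72 × 13.6 = 155.6 cm²
Volume = 155.6 × 46.8×10⁻⁴ cm = 0.7282 cm³
m(Cd) = 0.7282 × 8.65 = 6.299 g
n(Cd) = 6.299 / 112.41 = 0.05604 mol; n(e⁻) = 2 × 0.05604 = 0.1121 mol
Q = 0.1121 × 96485 = 10820 C
t = 10820 / 12.2 = 886.9 s = 14.8 min

14.8 min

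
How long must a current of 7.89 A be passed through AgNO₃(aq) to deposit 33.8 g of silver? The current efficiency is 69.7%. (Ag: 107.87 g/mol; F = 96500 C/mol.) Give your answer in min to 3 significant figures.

91.6 min

n(Ag) = 33.8 / 107.87 = 0.3133 mol
Ag⁺ + e⁻ → Ag, so n(e⁻) = 0.3133 mol
Q = 0.3133 × 96500 / 0.697 = 43380 C
t = Q / I = 43380 / 7.89 = 5498 s = 91.6 min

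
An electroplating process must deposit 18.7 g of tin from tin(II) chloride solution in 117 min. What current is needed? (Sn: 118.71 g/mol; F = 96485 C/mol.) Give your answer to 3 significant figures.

4.33 A

n(Sn) = 18.7 / 118.71 = 0.1575 mol
Sn²⁺ + 2e⁻ → Sn, so n(e⁻) = 2 × 0.1575 = 0.3150 mol
Q = 0.3150 × 96485 = 30390 C
I = Q / t = 30390 / 7020 s = 4.33 A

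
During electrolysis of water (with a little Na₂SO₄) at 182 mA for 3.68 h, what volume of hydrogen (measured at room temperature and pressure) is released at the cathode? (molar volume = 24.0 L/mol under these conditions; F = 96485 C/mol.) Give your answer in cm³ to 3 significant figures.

300 cm³

Q = 0.182 A × 13248 s = 2411 C
n(e⁻) = 2411 / 96485 = 0.02499 mol
2H⁺ + 2e⁻ → H₂, so n(H₂) = 0.02499 / 2 = 0.01250 mol
V = 0.01250 × 24.0 = 0.3000 L
= 300 cm³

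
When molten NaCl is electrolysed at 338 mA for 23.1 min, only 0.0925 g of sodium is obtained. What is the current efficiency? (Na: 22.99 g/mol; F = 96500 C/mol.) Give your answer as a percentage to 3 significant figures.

82.9%

Q = 0.338 × 1386 = 468.5 C
n(e⁻) = 468.5 / 96500 = 0.004855 mol
Na⁺ + e⁻ → Na, so theoretical n(Na) = 0.004855 mol → 0.1116 g
Efficiency = 0.0925 / 0.1116 = 0.8289 = 82.9%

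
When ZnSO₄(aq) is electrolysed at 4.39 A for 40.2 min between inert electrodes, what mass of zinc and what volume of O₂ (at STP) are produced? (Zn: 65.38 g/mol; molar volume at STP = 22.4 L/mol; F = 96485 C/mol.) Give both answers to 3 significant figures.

Q = 4.39 × 2412 = 10590 C; n(e⁻) = 10590 / 96485 = 0.1098 mol
Cathode: Zn²⁺ + 2e⁻ → Zn → n(Zn) = 0.1098/2 = 0.05490 mol → 3.59 g
Anode: 2H₂O → O₂ + 4H⁺ + 4e⁻ → n(O₂) = 0.1098/4 = 0.02745 mol → 0.615 L

3.59 g Zn; 0.615 L O₂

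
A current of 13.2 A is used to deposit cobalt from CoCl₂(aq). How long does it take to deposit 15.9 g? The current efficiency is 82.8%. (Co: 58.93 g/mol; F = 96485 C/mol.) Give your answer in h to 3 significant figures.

n(Co) = 15.9 / 58.93 = 0.2698 mol
Co²⁺ + 2e⁻ → Co, so n(e⁻) = 2 × 0.2698 = 0.5396 mol
Q = 0.5396 × 96485 / 0.828 = 62880 C
t = Q / I = 62880 / 13.2 = 4764 s = 1.32 h

1.32 h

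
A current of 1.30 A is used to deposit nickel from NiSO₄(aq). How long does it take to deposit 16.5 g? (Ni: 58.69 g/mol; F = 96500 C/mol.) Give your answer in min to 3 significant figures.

696 min

n(Ni) = 16.5 / 58.69 = 0.2811 mol
Ni²⁺ + 2e⁻ → Ni, so n(e⁻) = 2 × 0.2811 = 0.5622 mol
Q = 0.5622 × 96500 = 54250 C
t = Q / I = 54250 / 1.30 = 41730 s = 696 min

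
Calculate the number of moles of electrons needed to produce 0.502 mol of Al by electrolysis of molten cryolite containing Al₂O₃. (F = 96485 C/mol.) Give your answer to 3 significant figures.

1.51 mol

Al³⁺ + 3e⁻ → Al, so n(e⁻) = 3 × 0.502 = 1.506 mol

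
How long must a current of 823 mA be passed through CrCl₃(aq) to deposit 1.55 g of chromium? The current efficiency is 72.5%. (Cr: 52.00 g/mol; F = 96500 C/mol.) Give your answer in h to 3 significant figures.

4.02 h

n(Cr) = 1.55 / 52.00 = 0.02981 mol
Cr³⁺ + 3e⁻ → Cr, so n(e⁻) = 3 × 0.02981 = 0.08943 mol
Q = 0.08943 × 96500 / 0.725 = 11900 C
t = Q / I = 11900 / 0.823 = 14460 s = 4.02 h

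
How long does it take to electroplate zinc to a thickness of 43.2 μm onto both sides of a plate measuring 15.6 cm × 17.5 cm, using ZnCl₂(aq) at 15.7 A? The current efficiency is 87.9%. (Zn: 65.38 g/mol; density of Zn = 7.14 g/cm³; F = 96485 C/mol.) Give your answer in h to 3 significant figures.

1.00 h

Plated area = 2 × 15.6 × 17.5 = 546.0 cm²
Volume = 546.0 × 43.2×10⁻⁴ cm = 2.359 cm³
m(Zn) = 2.359 × 7.14 = 16.84 g
n(Zn) = 16.84 / 65.38 = 0.2576 mol; n(e⁻) = 2 × 0.2576 = 0.5152 mol
Q = 0.5152 × 96485 / 0.879 = 56550 C
t = 56550 / 15.7 = 3602 s = 1.00 h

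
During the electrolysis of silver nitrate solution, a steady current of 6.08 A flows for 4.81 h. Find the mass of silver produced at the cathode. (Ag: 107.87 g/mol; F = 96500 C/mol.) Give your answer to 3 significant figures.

Q = It = 6.08 × 17316 = 1.053×10^5 C
n(e⁻) = Q/F = 1.053×10^5/96500 = 1.091 mol
Ag⁺ + e⁻ → Ag, so n(Ag) = 1.091 mol
m = 1.091 × 107.87 = 118 g

118 g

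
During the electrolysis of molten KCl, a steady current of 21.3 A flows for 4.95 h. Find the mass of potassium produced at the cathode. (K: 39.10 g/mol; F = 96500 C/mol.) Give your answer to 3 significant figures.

154 g

Charge passed = 21.3 × 17820 = 3.796×10^5 C
n(e⁻) = 3.796×10^5 / 96500 = 3.934 mol
K⁺ + e⁻ → K, so n(K) = 3.934 mol
m = 3.934 × 39.10 = 154 g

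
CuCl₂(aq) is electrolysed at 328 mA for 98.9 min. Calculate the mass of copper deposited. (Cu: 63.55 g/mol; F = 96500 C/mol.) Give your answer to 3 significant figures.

0.641 g

Charge passed = 0.328 × 5934 = 1946 C
Moles of electrons = 1946 / 96500 = 0.02017 mol
Cu²⁺ + 2e⁻ → Cu, so n(Cu) = 0.02017 / 2 = 0.01009 mol
m = 0.01009 × 63.55 = 0.641 g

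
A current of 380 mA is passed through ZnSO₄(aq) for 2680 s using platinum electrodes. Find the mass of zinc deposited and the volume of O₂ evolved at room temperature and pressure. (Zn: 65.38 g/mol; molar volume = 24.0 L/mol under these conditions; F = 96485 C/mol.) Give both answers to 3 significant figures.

0.345 g Zn; 0.0633 L O₂

Q = 0.380 × 2680 = 1018 C; n(e⁻) = 1018 / 96485 = 0.01055 mol
Cathode: Zn²⁺ + 2e⁻ → Zn → n(Zn) = 0.01055/2 = 0.005275 mol → 0.345 g
Anode: 2H₂O → O₂ + 4H⁺ + 4e⁻ → n(O₂) = 0.01055/4 = 0.002638 mol → 0.0633 L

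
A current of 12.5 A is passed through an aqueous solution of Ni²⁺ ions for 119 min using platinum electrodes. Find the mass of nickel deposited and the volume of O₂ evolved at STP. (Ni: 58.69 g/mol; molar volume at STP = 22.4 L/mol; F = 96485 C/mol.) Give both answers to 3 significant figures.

27.1 g Ni; 5.18 L O₂

Q = 12.5 × 7140 = 89250 C; n(e⁻) = 89250 / 96485 = 0.9250 mol
Cathode: Ni²⁺ + 2e⁻ → Ni → n(Ni) = 0.9250/2 = 0.4625 mol → 27.1 g
Anode: 2H₂O → O₂ + 4H⁺ + 4e⁻ → n(O₂) = 0.9250/4 = 0.2313 mol → 5.18 L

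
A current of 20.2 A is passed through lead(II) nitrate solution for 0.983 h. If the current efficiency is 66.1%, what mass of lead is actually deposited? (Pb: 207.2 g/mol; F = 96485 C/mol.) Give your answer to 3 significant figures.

50.7 g

Q = 20.2 × 3538.8 = 71480 C
n(e⁻) = 71480 / 96485 = 0.7408 mol
Pb²⁺ + 2e⁻ → Pb, so theoretical m(Pb) = 0.3704 × 207.2 = 76.75 g
Actual mass = 66.1% × 76.75 = 50.7 g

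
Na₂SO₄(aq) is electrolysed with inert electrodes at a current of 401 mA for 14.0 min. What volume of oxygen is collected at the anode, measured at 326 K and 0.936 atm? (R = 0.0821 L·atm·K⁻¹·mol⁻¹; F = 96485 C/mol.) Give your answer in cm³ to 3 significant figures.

Q = 0.401 A × 840 s = 336.8 C
Moles of electrons = 336.8 / 96485 = 0.003491 mol
2H₂O → O₂ + 4H⁺ + 4e⁻, so n(O₂) = 0.003491 / 4 = 8.728×10^-4 mol
V = nRT/P = 8.728×10^-4 × 0.0821 × 326 / 0.936 = 0.02496 L
= 25.0 cm³

25.0 cm³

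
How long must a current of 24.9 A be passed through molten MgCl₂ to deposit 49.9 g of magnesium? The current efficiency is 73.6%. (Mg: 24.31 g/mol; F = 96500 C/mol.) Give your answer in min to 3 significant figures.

360 min

n(Mg) = 49.9 / 24.31 = 2.053 mol
Mg²⁺ + 2e⁻ → Mg, so n(e⁻) = 2 × 2.053 = 4.106 mol
Q = 4.106 × 96500 / 0.736 = 5.384×10^5 C
t = Q / I = 5.384×10^5 / 24.9 = 21620 s = 360 min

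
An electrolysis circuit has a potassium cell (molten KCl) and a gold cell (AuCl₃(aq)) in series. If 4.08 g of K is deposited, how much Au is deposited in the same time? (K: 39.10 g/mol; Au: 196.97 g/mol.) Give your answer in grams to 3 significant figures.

n(K) = 4.08 / 39.10 = 0.1043 mol
K⁺ + e⁻ → K, so n(e⁻) = 0.1043 mol
Same current for the same time ⇒ same n(e⁻) = 0.1043 mol in both cells.
Au³⁺ + 3e⁻ → Au, so n(Au) = 0.1043 / 3 = 0.03477 mol
m(Au) = 0.03477 × 196.97 = 6.85 g

6.85 g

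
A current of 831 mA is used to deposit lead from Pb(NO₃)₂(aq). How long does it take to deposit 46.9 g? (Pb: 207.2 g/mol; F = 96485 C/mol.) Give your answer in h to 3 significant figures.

14.6 h

n(Pb) = 46.9 / 207.2 = 0.2264 mol
Pb²⁺ + 2e⁻ → Pb, so n(e⁻) = 2 × 0.2264 = 0.4528 mol
Q = 0.4528 × 96485 = 43690 C
t = Q / I = 43690 / 0.831 = 52580 s = 14.6 h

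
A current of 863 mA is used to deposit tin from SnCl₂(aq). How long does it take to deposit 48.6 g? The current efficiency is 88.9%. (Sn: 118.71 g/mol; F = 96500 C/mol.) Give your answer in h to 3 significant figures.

n(Sn) = 48.6 / 118.71 = 0.4094 mol
Sn²⁺ + 2e⁻ → Sn, so n(e⁻) = 2 × 0.4094 = 0.8188 mol
Q = 0.8188 × 96500 / 0.889 = 88880 C
t = Q / I = 88880 / 0.863 = 1.030×10^5 s = 28.6 h

28.6 h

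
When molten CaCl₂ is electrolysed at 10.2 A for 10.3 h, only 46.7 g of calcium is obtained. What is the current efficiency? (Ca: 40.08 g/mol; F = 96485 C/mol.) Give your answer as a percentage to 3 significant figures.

Q = 10.2 × 37080 = 3.782×10^5 C
n(e⁻) = 3.782×10^5 / 96485 = 3.920 mol
Ca²⁺ + 2e⁻ → Ca, so theoretical n(Ca) = 1.960 mol → 78.56 g
Efficiency = 46.7 / 78.56 = 0.5945 = 59.4%

59.4%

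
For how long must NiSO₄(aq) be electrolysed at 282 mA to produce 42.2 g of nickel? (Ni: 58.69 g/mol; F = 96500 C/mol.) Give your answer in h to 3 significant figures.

n(Ni) = 42.2 / 58.69 = 0.7190 mol
Ni²⁺ + 2e⁻ → Ni, so n(e⁻) = 2 × 0.7190 = 1.438 mol
Q = 1.438 × 96500 = 1.388×10^5 C
t = Q / I = 1.388×10^5 / 0.282 = 4.922×10^5 s = 137 h

137 h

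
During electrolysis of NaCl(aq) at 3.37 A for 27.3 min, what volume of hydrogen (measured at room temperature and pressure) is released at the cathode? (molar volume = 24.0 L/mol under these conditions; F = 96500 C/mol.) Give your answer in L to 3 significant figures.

0.686 L

Q = It = 3.37 × 1638 = 5520 C
Moles of electrons = 5520 / 96500 = 0.05720 mol
2H⁺ + 2e⁻ → H₂, so n(H₂) = 0.05720 / 2 = 0.02860 mol
V = 0.02860 × 24.0 = 0.6864 L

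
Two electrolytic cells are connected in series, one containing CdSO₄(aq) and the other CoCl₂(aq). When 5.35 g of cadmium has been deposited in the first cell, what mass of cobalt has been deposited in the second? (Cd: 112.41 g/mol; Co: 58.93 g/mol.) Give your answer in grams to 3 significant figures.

n(Cd) = 5.35 / 112.41 = 0.04759 mol
Cd²⁺ + 2e⁻ → Cd, so n(e⁻) = 2 × 0.04759 = 0.09518 mol
The cells are in series, so the same charge (and hence the same n(e⁻) = 0.09518 mol) passes through both.
Co²⁺ + 2e⁻ → Co, so n(Co) = 0.09518 / 2 = 0.04759 mol
m(Co) = 0.04759 × 58.93 = 2.80 g

2.80 g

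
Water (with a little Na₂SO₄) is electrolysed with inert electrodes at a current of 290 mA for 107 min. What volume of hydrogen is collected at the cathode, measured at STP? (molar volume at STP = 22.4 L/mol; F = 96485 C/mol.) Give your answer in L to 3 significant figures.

0.216 L

Charge passed = 0.290 × 6420 = 1862 C
Moles of electrons = 1862 / 96485 = 0.01930 mol
2H⁺ + 2e⁻ → H₂, so n(H₂) = 0.01930 / 2 = 0.009650 mol
V = 0.009650 × 22.4 = 0.2162 L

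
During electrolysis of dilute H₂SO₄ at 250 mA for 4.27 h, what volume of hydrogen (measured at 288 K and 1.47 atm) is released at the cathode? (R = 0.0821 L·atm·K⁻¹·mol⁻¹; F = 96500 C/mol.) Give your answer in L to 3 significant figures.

Q = 0.250 A × 15372 s = 3843 C
Moles of electrons = 3843 / 96500 = 0.03982 mol
2H⁺ + 2e⁻ → H₂, so n(H₂) = 0.03982 / 2 = 0.01991 mol
V = nRT/P = 0.01991 × 0.0821 × 288 / 1.47 = 0.3203 L

0.320 L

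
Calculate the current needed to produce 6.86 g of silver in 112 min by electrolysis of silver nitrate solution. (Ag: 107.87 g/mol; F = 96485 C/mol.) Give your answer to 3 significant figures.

n(Ag) = 6.86 / 107.87 = 0.06360 mol
Ag⁺ + e⁻ → Ag, so n(e⁻) = 0.06360 mol
Q = 0.06360 × 96485 = 6136 C
I = Q / t = 6136 / 6720 s = 0.913 A

0.913 A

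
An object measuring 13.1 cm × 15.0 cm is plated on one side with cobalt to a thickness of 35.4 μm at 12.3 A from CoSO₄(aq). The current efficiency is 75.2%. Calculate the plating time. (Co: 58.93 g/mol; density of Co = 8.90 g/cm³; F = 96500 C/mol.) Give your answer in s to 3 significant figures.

Plated area = 13.1 × 15.0 = 196.5 cm²
Volume = 196.5 × 35.4×10⁻⁴ cm = 0.6956 cm³
m(Co) = 0.6956 × 8.90 = 6.191 g
n(Co) = 6.191 / 58.93 = 0.1051 mol; n(e⁻) = 2 × 0.1051 = 0.2102 mol
Q = 0.2102 × 96500 / 0.752 = 26970 C
t = 26970 / 12.3 = 2193 s

2190 s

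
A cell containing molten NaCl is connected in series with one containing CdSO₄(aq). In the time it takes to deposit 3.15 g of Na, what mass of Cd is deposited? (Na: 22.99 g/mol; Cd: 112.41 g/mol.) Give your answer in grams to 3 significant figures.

n(Na) = 3.15 / 22.99 = 0.1370 mol
Na⁺ + e⁻ → Na, so n(e⁻) = 0.1370 mol
The cells are in series, so the same charge (and hence the same n(e⁻) = 0.1370 mol) passes through both.
Cd²⁺ + 2e⁻ → Cd, so n(Cd) = 0.1370 / 2 = 0.06850 mol
m(Cd) = 0.06850 × 112.41 = 7.70 g

7.70 g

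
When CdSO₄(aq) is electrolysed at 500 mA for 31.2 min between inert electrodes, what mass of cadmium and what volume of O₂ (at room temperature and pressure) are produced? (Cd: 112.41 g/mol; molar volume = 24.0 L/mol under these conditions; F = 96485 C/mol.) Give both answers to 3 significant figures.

0.545 g Cd; 0.0582 L O₂

Q = 0.500 × 1872 = 936.0 C; n(e⁻) = 936.0 / 96485 = 0.009701 mol
Cathode: Cd²⁺ + 2e⁻ → Cd → n(Cd) = 0.009701/2 = 0.004851 mol → 0.545 g
Anode: 2H₂O → O₂ + 4H⁺ + 4e⁻ → n(O₂) = 0.009701/4 = 0.002425 mol → 0.0582 L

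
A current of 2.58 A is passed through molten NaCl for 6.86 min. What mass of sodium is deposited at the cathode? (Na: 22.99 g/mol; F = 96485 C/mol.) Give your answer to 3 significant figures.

0.253 g

Q = It = 2.58 × 411.6 = 1062 C
Moles of electrons = 1062 / 96485 = 0.01101 mol
Na⁺ + e⁻ → Na, so n(Na) = 0.01101 mol
m = 0.01101 × 22.99 = 0.253 g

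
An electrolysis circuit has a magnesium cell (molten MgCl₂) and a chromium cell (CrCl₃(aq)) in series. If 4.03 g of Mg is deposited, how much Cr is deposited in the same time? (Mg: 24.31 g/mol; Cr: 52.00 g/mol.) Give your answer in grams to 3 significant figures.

n(Mg) = 4.03 / 24.31 = 0.1658 mol
Mg²⁺ + 2e⁻ → Mg, so n(e⁻) = 2 × 0.1658 = 0.3316 mol
Since the cells are in series, n(e⁻) in the Cr cell is also 0.3316 mol.
Cr³⁺ + 3e⁻ → Cr, so n(Cr) = 0.3316 / 3 = 0.1105 mol
m(Cr) = 0.1105 × 52.00 = 5.75 g

5.75 g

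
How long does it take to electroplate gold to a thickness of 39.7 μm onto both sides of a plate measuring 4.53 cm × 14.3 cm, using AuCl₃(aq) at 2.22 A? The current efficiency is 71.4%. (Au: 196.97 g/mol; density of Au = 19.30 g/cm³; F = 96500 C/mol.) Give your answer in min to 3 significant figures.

153 min

Plated area = 2 × 4.53 × 14.3 = 129.6 cm²
Volume = 129.6 × 39.7×10⁻⁴ cm = 0.5145 cm³
m(Au) = 0.5145 × 19.30 = 9.930 g
n(Au) = 9.930 / 196.97 = 0.05041 mol; n(e⁻) = 3 × 0.05041 = 0.1512 mol
Q = 0.1512 × 96500 / 0.714 = 20440 C
t = 20440 / 2.22 = 9207 s = 153 min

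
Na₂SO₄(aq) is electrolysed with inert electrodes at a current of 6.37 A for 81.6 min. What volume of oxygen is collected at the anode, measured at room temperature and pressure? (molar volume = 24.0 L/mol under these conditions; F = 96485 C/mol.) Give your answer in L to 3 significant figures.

1.94 L

Charge passed = 6.37 × 4896 = 31190 C
Moles of electrons = 31190 / 96485 = 0.3233 mol
2H₂O → O₂ + 4H⁺ + 4e⁻, so n(O₂) = 0.3233 / 4 = 0.08083 mol
V = 0.08083 × 24.0 = 1.940 L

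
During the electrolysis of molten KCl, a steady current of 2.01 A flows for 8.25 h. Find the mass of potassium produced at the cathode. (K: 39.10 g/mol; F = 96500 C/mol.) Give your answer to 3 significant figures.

Q = 2.01 A × 29700 s = 59700 C
Moles of electrons = 59700 / 96500 = 0.6187 mol
K⁺ + e⁻ → K, so n(K) = 0.6187 mol
m = 0.6187 × 39.10 = 24.2 g

24.2 g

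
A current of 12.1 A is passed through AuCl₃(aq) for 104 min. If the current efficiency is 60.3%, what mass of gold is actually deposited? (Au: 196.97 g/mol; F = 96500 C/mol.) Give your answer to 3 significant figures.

31.0 g

Q = 12.1 × 6240 = 75500 C
n(e⁻) = 75500 / 96500 = 0.7824 mol
Au³⁺ + 3e⁻ → Au, so theoretical m(Au) = 0.2608 × 196.97 = 51.37 g
Actual mass = 60.3% × 51.37 = 31.0 g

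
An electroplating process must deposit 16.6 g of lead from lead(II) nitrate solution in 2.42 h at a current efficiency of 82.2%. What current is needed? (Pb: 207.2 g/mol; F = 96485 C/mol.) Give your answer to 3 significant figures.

n(Pb) = 16.6 / 207.2 = 0.08012 mol
Pb²⁺ + 2e⁻ → Pb, so n(e⁻) = 2 × 0.08012 = 0.1602 mol
Q = 0.1602 × 96485 / 0.822 = 18800 C
I = Q / t = 18800 / 8712 s = 2.16 A

2.16 A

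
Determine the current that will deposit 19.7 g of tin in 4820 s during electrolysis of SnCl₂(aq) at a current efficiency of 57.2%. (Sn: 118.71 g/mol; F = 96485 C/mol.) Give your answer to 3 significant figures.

n(Sn) = 19.7 / 118.71 = 0.1660 mol
Sn²⁺ + 2e⁻ → Sn, so n(e⁻) = 2 × 0.1660 = 0.3320 mol
Q = 0.3320 × 96485 / 0.572 = 56000 C
I = Q / t = 56000 / 4820 s = 11.6 A

11.6 A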